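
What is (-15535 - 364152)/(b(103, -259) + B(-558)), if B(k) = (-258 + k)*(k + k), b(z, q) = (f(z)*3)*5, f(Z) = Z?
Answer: -379687/912201 ≈ -0.41623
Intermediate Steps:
b(z, q) = 15*z (b(z, q) = (z*3)*5 = (3*z)*5 = 15*z)
B(k) = 2*k*(-258 + k) (B(k) = (-258 + k)*(2*k) = 2*k*(-258 + k))
(-15535 - 364152)/(b(103, -259) + B(-558)) = (-15535 - 364152)/(15*103 + 2*(-558)*(-258 - 558)) = -379687/(1545 + 2*(-558)*(-816)) = -379687/(1545 + 910656) = -379687/912201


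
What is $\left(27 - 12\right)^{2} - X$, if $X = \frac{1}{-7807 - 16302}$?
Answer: $\frac{5424526}{24109} \approx 225.0$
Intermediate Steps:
$X = - \frac{1}{24109}$ ($X = \frac{1}{-24109} = - \frac{1}{24109} \approx -4.1478 \cdot 10^{-5}$)
$\left(27 - 12\right)^{2} - X = \left(27 - 12\right)^{2} - - \frac{1}{24109} = 15^{2} + \frac{1}{24109} = 225 + \frac{1}{24109} = \frac{5424526}{24109}$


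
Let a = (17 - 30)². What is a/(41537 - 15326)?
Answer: 169/26211 ≈ 0.0064477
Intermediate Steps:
a = 169 (a = (-13)² = 169)
a/(41537 - 15326) = 169/(41537 - 15326) = 169/26211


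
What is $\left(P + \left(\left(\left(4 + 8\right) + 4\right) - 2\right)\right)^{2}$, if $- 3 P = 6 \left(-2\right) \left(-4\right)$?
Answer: $4$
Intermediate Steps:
$P = -16$ ($P = - \frac{6 \left(-2\right) \left(-4\right)}{3} = - \frac{\left(-12\right) \left(-4\right)}{3} = \left(- \frac{1}{3}\right) 48 = -16$)
$\left(P + \left(\left(\left(4 + 8\right) + 4\right) - 2\right)\right)^{2} = \left(-16 + \left(\left(\left(4 + 8\right) + 4\right) - 2\right)\right)^{2} = \left(-16 + \left(\left(12 + 4\right) - 2\right)\right)^{2} = \left(-16 + \left(16 - 2\right)\right)^{2} = \left(-16 + 14\right)^{2} = \left(-2\right)^{2} = 4$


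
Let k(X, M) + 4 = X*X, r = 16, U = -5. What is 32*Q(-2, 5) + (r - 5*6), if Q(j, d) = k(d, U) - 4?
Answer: 530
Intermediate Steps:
k(X, M) = -4 + X² (k(X, M) = -4 + X*X = -4 + X²)
Q(j, d) = -8 + d² (Q(j, d) = (-4 + d²) - 4 = -8 + d²)
32*Q(-2, 5) + (r - 5*6) = 32*(-8 + 5²) + (16 - 5*6) = 32*(-8 + 25) + (16 - 1*30) = 32*17 + (16 - 30) = 544 - 14 = 530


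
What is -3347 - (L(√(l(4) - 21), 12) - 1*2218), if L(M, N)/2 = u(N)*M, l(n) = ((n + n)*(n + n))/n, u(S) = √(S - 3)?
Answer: -1129 - 6*I*√5 ≈ -1129.0 - 13.416*I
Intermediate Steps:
u(S) = √(-3 + S)
l(n) = 4*n (l(n) = ((2*n)*(2*n))/n = (4*n²)/n = 4*n)
L(M, N) = 2*M*√(-3 + N) (L(M, N) = 2*(√(-3 + N)*M) = 2*(M*√(-3 + N)) = 2*M*√(-3 + N))
-3347 - (L(√(l(4) - 21), 12) - 1*2218) = -3347 - (2*√(4*4 - 21)*√(-3 + 12) - 1*2218) = -3347 - (2*√(16 - 21)*√9 - 2218) = -3347 - (2*√(-5)*3 - 2218) = -3347 - (2*(I*√5)*3 - 2218) = -3347 - (6*I*√5 - 2218) = -3347 - (-2218 + 6*I*√5) = -3347 + (2218 - 6*I*√5) = -1129 - 6*I*√5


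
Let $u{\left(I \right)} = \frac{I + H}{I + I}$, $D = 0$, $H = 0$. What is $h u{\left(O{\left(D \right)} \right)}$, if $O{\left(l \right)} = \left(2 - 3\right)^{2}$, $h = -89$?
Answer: $- \frac{89}{2} \approx -44.5$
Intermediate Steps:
$O{\left(l \right)} = 1$ ($O{\left(l \right)} = \left(-1\right)^{2} = 1$)
$u{\left(I \right)} = \frac{1}{2}$ ($u{\left(I \right)} = \frac{I + 0}{I + I} = \frac{I}{2 I} = I \frac{1}{2 I} = \frac{1}{2}$)
$h u{\left(O{\left(D \right)} \right)} = \left(-89\right) \frac{1}{2} = - \frac{89}{2}$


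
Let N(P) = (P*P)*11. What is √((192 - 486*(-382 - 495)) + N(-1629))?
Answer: √29616465 ≈ 5442.1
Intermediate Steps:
N(P) = 11*P² (N(P) = P²*11 = 11*P²)
√((192 - 486*(-382 - 495)) + N(-1629)) = √((192 - 486*(-382 - 495)) + 11*(-1629)²) = √((192 - 486*(-877)) + 11*2653641) = √((192 + 426222) + 29190051) = √(426414 + 29190051) = √29616465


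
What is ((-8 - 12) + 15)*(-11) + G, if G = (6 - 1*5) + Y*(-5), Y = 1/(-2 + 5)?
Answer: 163/3 ≈ 54.333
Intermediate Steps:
Y = ⅓ (Y = 1/3 = ⅓ ≈ 0.33333)
G = -⅔ (G = (6 - 1*5) + (⅓)*(-5) = (6 - 5) - 5/3 = 1 - 5/3 = -⅔ ≈ -0.66667)
((-8 - 12) + 15)*(-11) + G = ((-8 - 12) + 15)*(-11) - ⅔ = (-20 + 15)*(-11) - ⅔ = -5*(-11) - ⅔ = 55 - ⅔ = 163/3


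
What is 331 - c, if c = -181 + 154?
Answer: 358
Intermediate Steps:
c = -27
331 - c = 331 - 1*(-27) = 331 + 27 = 358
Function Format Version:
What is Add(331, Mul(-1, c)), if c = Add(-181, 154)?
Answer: 358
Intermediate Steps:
c = -27
Add(331, Mul(-1, c)) = Add(331, Mul(-1, -27)) = Add(331, 27) = 358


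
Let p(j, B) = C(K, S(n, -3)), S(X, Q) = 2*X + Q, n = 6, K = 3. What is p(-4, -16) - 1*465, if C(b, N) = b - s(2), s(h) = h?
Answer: -464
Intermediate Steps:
S(X, Q) = Q + 2*X
C(b, N) = -2 + b (C(b, N) = b - 1*2 = b - 2 = -2 + b)
p(j, B) = 1 (p(j, B) = -2 + 3 = 1)
p(-4, -16) - 1*465 = 1 - 1*465 = 1 - 465 = -464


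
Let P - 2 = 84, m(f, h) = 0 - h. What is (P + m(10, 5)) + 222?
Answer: 303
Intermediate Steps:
m(f, h) = -h
P = 86 (P = 2 + 84 = 86)
(P + m(10, 5)) + 222 = (86 - 1*5) + 222 = (86 - 5) + 222 = 81 + 222 = 303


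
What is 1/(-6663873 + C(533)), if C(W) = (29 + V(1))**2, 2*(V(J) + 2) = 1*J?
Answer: -4/26652467 ≈ -1.5008e-7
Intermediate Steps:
V(J) = -2 + J/2 (V(J) = -2 + (1*J)/2 = -2 + J/2)
C(W) = 3025/4 (C(W) = (29 + (-2 + (1/2)*1))**2 = (29 + (-2 + 1/2))**2 = (29 - 3/2)**2 = (55/2)**2 = 3025/4)
1/(-6663873 + C(533)) = 1/(-6663873 + 3025/4) = 1/(-26652467/4) = -4/26652467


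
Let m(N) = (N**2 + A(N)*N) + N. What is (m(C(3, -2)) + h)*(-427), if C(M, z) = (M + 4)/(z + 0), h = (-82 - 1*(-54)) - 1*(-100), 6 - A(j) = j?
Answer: -40565/2 ≈ -20283.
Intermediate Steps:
A(j) = 6 - j
h = 72 (h = (-82 + 54) + 100 = -28 + 100 = 72)
C(M, z) = (4 + M)/z
m(N) = N + N**2 + N*(6 - N) (m(N) = (N**2 + (6 - N)*N) + N = (N**2 + N*(6 - N)) + N = N + N**2 + N*(6 - N))
(m(C(3, -2)) + h)*(-427) = (7*((4 + 3)/(-2)) + 72)*(-427) = (7*(-1/2*7) + 72)*(-427) = (7*(-7/2) + 72)*(-427) = (-49/2 + 72)*(-427) = (95/2)*(-427) = -40565/2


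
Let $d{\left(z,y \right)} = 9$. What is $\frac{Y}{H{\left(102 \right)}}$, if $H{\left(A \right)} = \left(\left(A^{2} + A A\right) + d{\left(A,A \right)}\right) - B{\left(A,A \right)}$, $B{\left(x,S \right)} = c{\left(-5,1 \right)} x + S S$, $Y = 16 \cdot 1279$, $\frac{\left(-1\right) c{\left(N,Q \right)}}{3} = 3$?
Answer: $\frac{20464}{11331} \approx 1.806$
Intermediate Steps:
$c{\left(N,Q \right)} = -9$ ($c{\left(N,Q \right)} = \left(-3\right) 3 = -9$)
$Y = 20464$
$B{\left(x,S \right)} = S^{2} - 9 x$ ($B{\left(x,S \right)} = - 9 x + S S = - 9 x + S^{2} = S^{2} - 9 x$)
$H{\left(A \right)} = 9 + A^{2} + 9 A$ ($H{\left(A \right)} = \left(\left(A^{2} + A A\right) + 9\right) - \left(A^{2} - 9 A\right) = \left(\left(A^{2} + A^{2}\right) + 9\right) - \left(A^{2} - 9 A\right) = \left(2 A^{2} + 9\right) - \left(A^{2} - 9 A\right) = \left(9 + 2 A^{2}\right) - \left(A^{2} - 9 A\right) = 9 + A^{2} + 9 A$)
$\frac{Y}{H{\left(102 \right)}} = \frac{20464}{9 + 102^{2} + 9 \cdot 102} = \frac{20464}{9 + 10404 + 918} = \frac{20464}{11331}$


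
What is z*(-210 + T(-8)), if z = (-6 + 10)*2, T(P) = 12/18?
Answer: -5024/3 ≈ -1674.7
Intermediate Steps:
T(P) = 2/3 (T(P) = 12*(1/18) = 2/3)
z = 8 (z = 4*2 = 8)
z*(-210 + T(-8)) = 8*(-210 + 2/3) = 8*(-628/3) = -5024/3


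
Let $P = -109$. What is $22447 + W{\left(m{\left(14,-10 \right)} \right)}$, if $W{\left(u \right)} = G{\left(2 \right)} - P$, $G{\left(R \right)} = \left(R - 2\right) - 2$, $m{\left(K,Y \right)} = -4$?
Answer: $22554$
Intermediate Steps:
$G{\left(R \right)} = -4 + R$ ($G{\left(R \right)} = \left(-2 + R\right) - 2 = -4 + R$)
$W{\left(u \right)} = 107$ ($W{\left(u \right)} = \left(-4 + 2\right) - -109 = -2 + 109 = 107$)
$22447 + W{\left(m{\left(14,-10 \right)} \right)} = 22447 + 107 = 22554$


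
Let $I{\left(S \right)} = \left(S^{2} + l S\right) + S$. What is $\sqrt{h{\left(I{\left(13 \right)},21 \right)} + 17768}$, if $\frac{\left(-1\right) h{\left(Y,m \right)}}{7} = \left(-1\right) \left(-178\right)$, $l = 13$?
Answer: $\sqrt{16522} \approx 128.54$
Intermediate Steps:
$I{\left(S \right)} = S^{2} + 14 S$ ($I{\left(S \right)} = \left(S^{2} + 13 S\right) + S = S^{2} + 14 S$)
$h{\left(Y,m \right)} = -1246$ ($h{\left(Y,m \right)} = - 7 \left(\left(-1\right) \left(-178\right)\right) = \left(-7\right) 178 = -1246$)
$\sqrt{h{\left(I{\left(13 \right)},21 \right)} + 17768} = \sqrt{-1246 + 17768} = \sqrt{16522}$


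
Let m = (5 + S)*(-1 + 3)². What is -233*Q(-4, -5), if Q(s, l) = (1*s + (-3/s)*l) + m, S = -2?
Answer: -3961/4 ≈ -990.25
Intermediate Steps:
m = 12 (m = (5 - 2)*(-1 + 3)² = 3*2² = 3*4 = 12)
Q(s, l) = 12 + s - 3*l/s (Q(s, l) = (1*s + (-3/s)*l) + 12 = (s - 3*l/s) + 12 = 12 + s - 3*l/s)
-233*Q(-4, -5) = -233*(12 - 4 - 3*(-5)/(-4)) = -233*(12 - 4 - 3*(-5)*(-¼)) = -233*(12 - 4 - 15/4) = -233*17/4 = -3961/4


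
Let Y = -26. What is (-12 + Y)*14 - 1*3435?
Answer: -3967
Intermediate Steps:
(-12 + Y)*14 - 1*3435 = (-12 - 26)*14 - 1*3435 = -38*14 - 3435 = -532 - 3435 = -3967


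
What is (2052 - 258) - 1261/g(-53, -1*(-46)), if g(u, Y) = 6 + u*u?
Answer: 5048849/2815 ≈ 1793.6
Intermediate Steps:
g(u, Y) = 6 + u**2
(2052 - 258) - 1261/g(-53, -1*(-46)) = (2052 - 258) - 1261/(6 + (-53)**2) = 1794 - 1261/(6 + 2809) = 1794 - 1261/2815 = 5048849/2815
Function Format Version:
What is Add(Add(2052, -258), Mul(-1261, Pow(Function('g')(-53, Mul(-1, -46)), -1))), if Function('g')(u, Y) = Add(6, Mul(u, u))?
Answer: Rational(5048849, 2815) ≈ 1793.6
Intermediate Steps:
Function('g')(u, Y) = Add(6, Pow(u, 2))
Add(Add(2052, -258), Mul(-1261, Pow(Function('g')(-53, Mul(-1, -46)), -1))) = Add(Add(2052, -258), Mul(-1261, Pow(Add(6, Pow(-53, 2)), -1))) = Add(1794, Mul(-1261, Pow(Add(6, 2809), -1))) = Add(1794, Mul(-1261, Pow(2815, -1))) = Add(1794, Mul(-1261, Rational(1, 2815))) = Add(1794, Rational(-1261, 2815)) = Rational(5048849, 2815)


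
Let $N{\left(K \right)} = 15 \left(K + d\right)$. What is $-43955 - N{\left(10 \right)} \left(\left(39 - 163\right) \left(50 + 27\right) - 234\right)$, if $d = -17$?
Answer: $-1071065$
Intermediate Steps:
$N{\left(K \right)} = -255 + 15 K$ ($N{\left(K \right)} = 15 \left(K - 17\right) = 15 \left(-17 + K\right) = -255 + 15 K$)
$-43955 - N{\left(10 \right)} \left(\left(39 - 163\right) \left(50 + 27\right) - 234\right) = -43955 - \left(-255 + 15 \cdot 10\right) \left(\left(39 - 163\right) \left(50 + 27\right) - 234\right) = -43955 - \left(-255 + 150\right) \left(\left(-124\right) 77 - 234\right) = -43955 - - 105 \left(-9548 - 234\right) = -43955 - \left(-105\right) \left(-9782\right) = -43955 - 1027110 = -1071065$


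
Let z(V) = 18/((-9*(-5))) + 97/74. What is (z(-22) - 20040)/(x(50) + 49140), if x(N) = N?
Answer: -7414167/18200300 ≈ -0.40736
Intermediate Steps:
z(V) = 633/370 (z(V) = 18/45 + 97*(1/74) = 18*(1/45) + 97/74 = ⅖ + 97/74 = 633/370)
(z(-22) - 20040)/(x(50) + 49140) = (633/370 - 20040)/(50 + 49140) = -7414167/370/49190 = -7414167/370*1/49190 = -7414167/18200300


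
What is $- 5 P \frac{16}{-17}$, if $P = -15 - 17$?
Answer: $- \frac{2560}{17} \approx -150.59$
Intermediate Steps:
$P = -32$ ($P = -15 - 17 = -32$)
$- 5 P \frac{16}{-17} = \left(-5\right) \left(-32\right) \frac{16}{-17} = 160 \cdot 16 \left(- \frac{1}{17}\right) = 160 \left(- \frac{16}{17}\right) = - \frac{2560}{17}$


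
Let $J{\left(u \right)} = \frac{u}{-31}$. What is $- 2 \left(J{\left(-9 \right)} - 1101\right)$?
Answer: $\frac{68244}{31} \approx 2201.4$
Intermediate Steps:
$J{\left(u \right)} = - \frac{u}{31}$ ($J{\left(u \right)} = u \left(- \frac{1}{31}\right) = - \frac{u}{31}$)
$- 2 \left(J{\left(-9 \right)} - 1101\right) = - 2 \left(\left(- \frac{1}{31}\right) \left(-9\right) - 1101\right) = - 2 \left(\frac{9}{31} - 1101\right) = \left(-2\right) \left(- \frac{34122}{31}\right) = \frac{68244}{31}$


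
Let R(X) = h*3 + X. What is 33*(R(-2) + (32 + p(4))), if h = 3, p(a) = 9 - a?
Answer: 1452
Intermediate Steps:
R(X) = 9 + X (R(X) = 3*3 + X = 9 + X)
33*(R(-2) + (32 + p(4))) = 33*((9 - 2) + (32 + (9 - 1*4))) = 33*(7 + (32 + (9 - 4))) = 33*(7 + (32 + 5)) = 33*(7 + 37) = 33*44 = 1452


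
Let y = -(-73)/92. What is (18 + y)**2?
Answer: 2989441/8464 ≈ 353.19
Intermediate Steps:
y = 73/92 (y = -(-73)/92 = -1*(-73/92) = 73/92 ≈ 0.79348)
(18 + y)**2 = (18 + 73/92)**2 = (1729/92)**2 = 2989441/8464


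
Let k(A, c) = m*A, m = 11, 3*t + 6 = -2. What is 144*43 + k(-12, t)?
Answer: 6060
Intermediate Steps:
t = -8/3 (t = -2 + (⅓)*(-2) = -2 - ⅔ = -8/3 ≈ -2.6667)
k(A, c) = 11*A
144*43 + k(-12, t) = 144*43 + 11*(-12) = 6192 - 132 = 6060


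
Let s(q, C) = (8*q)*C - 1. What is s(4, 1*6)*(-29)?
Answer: -5539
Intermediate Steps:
s(q, C) = -1 + 8*C*q (s(q, C) = 8*C*q - 1 = -1 + 8*C*q)
s(4, 1*6)*(-29) = (-1 + 8*(1*6)*4)*(-29) = (-1 + 8*6*4)*(-29) = (-1 + 192)*(-29) = 191*(-29) = -5539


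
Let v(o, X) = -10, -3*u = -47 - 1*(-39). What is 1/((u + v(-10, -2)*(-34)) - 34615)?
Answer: -3/102817 ≈ -2.9178e-5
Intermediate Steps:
u = 8/3 (u = -(-47 - 1*(-39))/3 = -(-47 + 39)/3 = -⅓*(-8) = 8/3 ≈ 2.6667)
1/((u + v(-10, -2)*(-34)) - 34615) = 1/((8/3 - 10*(-34)) - 34615) = 1/((8/3 + 340) - 34615) = 1/(1028/3 - 34615) = 1/(-102817/3) = -3/102817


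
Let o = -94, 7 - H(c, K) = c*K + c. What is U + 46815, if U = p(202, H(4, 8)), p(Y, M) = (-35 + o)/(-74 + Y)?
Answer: 5992191/128 ≈ 46814.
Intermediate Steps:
H(c, K) = 7 - c - K*c (H(c, K) = 7 - (c*K + c) = 7 - (K*c + c) = 7 - (c + K*c) = 7 + (-c - K*c) = 7 - c - K*c)
p(Y, M) = -129/(-74 + Y) (p(Y, M) = (-35 - 94)/(-74 + Y) = -129/(-74 + Y))
U = -129/128 (U = -129/(-74 + 202) = -129/128 ≈ -1.0078)
U + 46815 = -129/128 + 46815 = 5992191/128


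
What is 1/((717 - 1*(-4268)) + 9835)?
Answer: 1/14820 ≈ 6.7476e-5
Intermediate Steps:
1/((717 - 1*(-4268)) + 9835) = 1/((717 + 4268) + 9835) = 1/(4985 + 9835) = 1/14820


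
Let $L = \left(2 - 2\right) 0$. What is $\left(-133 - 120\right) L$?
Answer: $0$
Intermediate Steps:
$L = 0$ ($L = 0 \cdot 0 = 0$)
$\left(-133 - 120\right) L = \left(-133 - 120\right) 0 = \left(-253\right) 0 = 0$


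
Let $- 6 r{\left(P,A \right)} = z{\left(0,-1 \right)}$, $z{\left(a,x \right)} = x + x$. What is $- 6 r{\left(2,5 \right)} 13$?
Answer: $-26$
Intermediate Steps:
$z{\left(a,x \right)} = 2 x$
$r{\left(P,A \right)} = \frac{1}{3}$ ($r{\left(P,A \right)} = - \frac{2 \left(-1\right)}{6} = \left(- \frac{1}{6}\right) \left(-2\right) = \frac{1}{3}$)
$- 6 r{\left(2,5 \right)} 13 = \left(-6\right) \frac{1}{3} \cdot 13 = \left(-2\right) 13 = -26$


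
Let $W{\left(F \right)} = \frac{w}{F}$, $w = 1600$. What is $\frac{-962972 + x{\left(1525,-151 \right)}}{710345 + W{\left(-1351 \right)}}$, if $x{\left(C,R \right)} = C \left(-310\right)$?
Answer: $- \frac{1939660422}{959674495} \approx -2.0212$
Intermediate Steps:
$W{\left(F \right)} = \frac{1600}{F}$
$x{\left(C,R \right)} = - 310 C$
$\frac{-962972 + x{\left(1525,-151 \right)}}{710345 + W{\left(-1351 \right)}} = \frac{-962972 - 472750}{710345 + \frac{1600}{-1351}} = \frac{-962972 - 472750}{710345 + 1600 \left(- \frac{1}{1351}\right)} = - \frac{1435722}{710345 - \frac{1600}{1351}} = - \frac{1435722}{\frac{959674495}{1351}} = \left(-1435722\right) \frac{1351}{959674495} = - \frac{1939660422}{959674495}$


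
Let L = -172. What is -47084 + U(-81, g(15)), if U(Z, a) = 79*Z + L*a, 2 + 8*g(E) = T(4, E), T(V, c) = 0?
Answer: -53440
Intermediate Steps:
g(E) = -¼ (g(E) = -¼ + (⅛)*0 = -¼ + 0 = -¼)
U(Z, a) = -172*a + 79*Z (U(Z, a) = 79*Z - 172*a = -172*a + 79*Z)
-47084 + U(-81, g(15)) = -47084 + (-172*(-¼) + 79*(-81)) = -47084 + (43 - 6399) = -47084 - 6356 = -53440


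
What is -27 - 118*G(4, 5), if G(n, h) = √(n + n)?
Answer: -27 - 236*√2 ≈ -360.75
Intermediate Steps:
G(n, h) = √2*√n (G(n, h) = √(2*n) = √2*√n)
-27 - 118*G(4, 5) = -27 - 118*√2*√4 = -27 - 118*√2*2 = -27 - 236*√2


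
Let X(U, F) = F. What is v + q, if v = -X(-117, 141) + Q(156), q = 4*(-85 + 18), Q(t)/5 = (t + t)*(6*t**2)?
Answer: 227784551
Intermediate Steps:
Q(t) = 60*t**3 (Q(t) = 5*((t + t)*(6*t**2)) = 5*((2*t)*(6*t**2)) = 5*(12*t**3) = 60*t**3)
q = -268 (q = 4*(-67) = -268)
v = 227784819 (v = -1*141 + 60*156**3 = -141 + 60*3796416 = -141 + 227784960 = 227784819)
v + q = 227784819 - 268 = 227784551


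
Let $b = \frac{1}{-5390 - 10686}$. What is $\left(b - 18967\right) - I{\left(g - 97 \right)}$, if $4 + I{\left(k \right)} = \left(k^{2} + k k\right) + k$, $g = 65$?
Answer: $- \frac{337258405}{16076} \approx -20979.0$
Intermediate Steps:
$b = - \frac{1}{16076}$ ($b = \frac{1}{-16076} = - \frac{1}{16076} \approx -6.2205 \cdot 10^{-5}$)
$I{\left(k \right)} = -4 + k + 2 k^{2}$ ($I{\left(k \right)} = -4 + \left(\left(k^{2} + k k\right) + k\right) = -4 + \left(\left(k^{2} + k^{2}\right) + k\right) = -4 + \left(2 k^{2} + k\right) = -4 + \left(k + 2 k^{2}\right) = -4 + k + 2 k^{2}$)
$\left(b - 18967\right) - I{\left(g - 97 \right)} = \left(- \frac{1}{16076} - 18967\right) - \left(-4 + \left(65 - 97\right) + 2 \left(65 - 97\right)^{2}\right) = - \frac{304913493}{16076} - \left(-4 + \left(65 - 97\right) + 2 \left(65 - 97\right)^{2}\right) = - \frac{304913493}{16076} - \left(-4 - 32 + 2 \left(-32\right)^{2}\right) = - \frac{304913493}{16076} - \left(-4 - 32 + 2 \cdot 1024\right) = - \frac{304913493}{16076} - \left(-4 - 32 + 2048\right) = - \frac{304913493}{16076} - 2012 = - \frac{337258405}{16076}$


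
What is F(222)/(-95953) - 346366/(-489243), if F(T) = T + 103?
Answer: 2544296371/3611102583 ≈ 0.70458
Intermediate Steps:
F(T) = 103 + T
F(222)/(-95953) - 346366/(-489243) = (103 + 222)/(-95953) - 346366/(-489243) = 325*(-1/95953) - 346366*(-1/489243) = -25/7381 + 346366/489243 = 2544296371/3611102583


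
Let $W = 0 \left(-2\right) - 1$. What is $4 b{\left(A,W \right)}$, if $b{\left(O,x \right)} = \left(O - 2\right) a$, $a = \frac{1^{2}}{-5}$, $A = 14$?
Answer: $- \frac{48}{5} \approx -9.6$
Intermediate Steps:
$W = -1$ ($W = 0 - 1 = -1$)
$a = - \frac{1}{5}$ ($a = 1 \left(- \frac{1}{5}\right) = - \frac{1}{5} \approx -0.2$)
$b{\left(O,x \right)} = \frac{2}{5} - \frac{O}{5}$ ($b{\left(O,x \right)} = \left(O - 2\right) \left(- \frac{1}{5}\right) = \left(-2 + O\right) \left(- \frac{1}{5}\right) = \frac{2}{5} - \frac{O}{5}$)
$4 b{\left(A,W \right)} = 4 \left(\frac{2}{5} - \frac{14}{5}\right) = 4 \left(- \frac{12}{5}\right) = - \frac{48}{5}$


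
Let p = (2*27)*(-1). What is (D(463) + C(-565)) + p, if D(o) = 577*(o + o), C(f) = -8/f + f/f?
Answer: 301850693/565 ≈ 5.3425e+5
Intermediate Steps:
C(f) = 1 - 8/f (C(f) = -8/f + 1 = 1 - 8/f)
p = -54 (p = 54*(-1) = -54)
D(o) = 1154*o (D(o) = 577*(2*o) = 1154*o)
(D(463) + C(-565)) + p = (1154*463 + (-8 - 565)/(-565)) - 54 = (534302 - 1/565*(-573)) - 54 = (534302 + 573/565) - 54 = 301881203/565 - 54 = 301850693/565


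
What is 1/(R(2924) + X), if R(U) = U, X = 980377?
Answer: 1/983301 ≈ 1.0170e-6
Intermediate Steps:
1/(R(2924) + X) = 1/(2924 + 980377) = 1/983301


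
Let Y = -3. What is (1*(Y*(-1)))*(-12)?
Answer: -36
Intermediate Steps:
(1*(Y*(-1)))*(-12) = (1*(-3*(-1)))*(-12) = (1*3)*(-12) = 3*(-12) = -36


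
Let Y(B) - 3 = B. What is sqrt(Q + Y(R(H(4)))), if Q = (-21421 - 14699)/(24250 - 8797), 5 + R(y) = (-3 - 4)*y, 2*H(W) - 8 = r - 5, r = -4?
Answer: I*sqrt(88875354)/10302 ≈ 0.9151*I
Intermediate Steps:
H(W) = -1/2 (H(W) = 4 + (-4 - 5)/2 = 4 + (1/2)*(-9) = 4 - 9/2 = -1/2)
R(y) = -5 - 7*y (R(y) = -5 + (-3 - 4)*y = -5 - 7*y)
Y(B) = 3 + B
Q = -12040/5151 (Q = -36120/15453 = -36120*1/15453 = -12040/5151 ≈ -2.3374)
sqrt(Q + Y(R(H(4)))) = sqrt(-12040/5151 + (3 + (-5 - 7*(-1/2)))) = sqrt(-12040/5151 + (3 + (-5 + 7/2))) = sqrt(-12040/5151 + (3 - 3/2)) = sqrt(-12040/5151 + 3/2) = sqrt(-8627/10302) = I*sqrt(88875354)/10302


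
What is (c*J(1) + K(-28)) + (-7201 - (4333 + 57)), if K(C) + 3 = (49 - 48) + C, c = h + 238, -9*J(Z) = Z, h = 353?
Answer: -35060/3 ≈ -11687.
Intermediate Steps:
J(Z) = -Z/9
c = 591 (c = 353 + 238 = 591)
K(C) = -2 + C (K(C) = -3 + ((49 - 48) + C) = -3 + (1 + C) = -2 + C)
(c*J(1) + K(-28)) + (-7201 - (4333 + 57)) = (591*(-⅑*1) + (-2 - 28)) + (-7201 - (4333 + 57)) = (591*(-⅑) - 30) + (-7201 - 1*4390) = (-197/3 - 30) + (-7201 - 4390) = -287/3 - 11591 = -35060/3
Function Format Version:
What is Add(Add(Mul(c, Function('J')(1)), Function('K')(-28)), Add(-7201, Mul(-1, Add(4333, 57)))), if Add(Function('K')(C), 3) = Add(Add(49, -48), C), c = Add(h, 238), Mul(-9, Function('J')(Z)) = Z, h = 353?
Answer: Rational(-35060, 3) ≈ -11687.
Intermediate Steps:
Function('J')(Z) = Mul(Rational(-1, 9), Z)
c = 591 (c = Add(353, 238) = 591)
Function('K')(C) = Add(-2, C) (Function('K')(C) = Add(-3, Add(Add(49, -48), C)) = Add(-3, Add(1, C)) = Add(-2, C))
Add(Add(Mul(c, Function('J')(1)), Function('K')(-28)), Add(-7201, Mul(-1, Add(4333, 57)))) = Add(Add(Mul(591, Mul(Rational(-1, 9), 1)), Add(-2, -28)), Add(-7201, Mul(-1, Add(4333, 57)))) = Add(Add(Mul(591, Rational(-1, 9)), -30), Add(-7201, Mul(-1, 4390))) = Add(Add(Rational(-197, 3), -30), Add(-7201, -4390)) = Add(Rational(-287, 3), -11591) = Rational(-35060, 3)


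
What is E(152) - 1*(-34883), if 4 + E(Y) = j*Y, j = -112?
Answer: 17855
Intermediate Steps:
E(Y) = -4 - 112*Y
E(152) - 1*(-34883) = (-4 - 112*152) - 1*(-34883) = (-4 - 17024) + 34883 = -17028 + 34883 = 17855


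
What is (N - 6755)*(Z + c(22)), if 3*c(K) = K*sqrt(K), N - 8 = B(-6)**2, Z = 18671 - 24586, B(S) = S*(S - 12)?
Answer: -29084055 + 36058*sqrt(22) ≈ -2.8915e+7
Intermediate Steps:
B(S) = S*(-12 + S)
Z = -5915
N = 11672 (N = 8 + (-6*(-12 - 6))**2 = 8 + (-6*(-18))**2 = 8 + 108**2 = 8 + 11664 = 11672)
c(K) = K**(3/2)/3 (c(K) = (K*sqrt(K))/3 = K**(3/2)/3)
(N - 6755)*(Z + c(22)) = (11672 - 6755)*(-5915 + 22**(3/2)/3) = 4917*(-5915 + (22*sqrt(22))/3) = 4917*(-5915 + 22*sqrt(22)/3) = -29084055 + 36058*sqrt(22)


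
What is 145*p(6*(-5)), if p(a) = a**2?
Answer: 130500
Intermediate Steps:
145*p(6*(-5)) = 145*(6*(-5))**2 = 145*(-30)**2 = 145*900 = 130500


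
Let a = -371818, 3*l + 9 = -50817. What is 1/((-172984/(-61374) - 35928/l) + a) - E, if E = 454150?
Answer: -43894800037680491477/96652647885986 ≈ -4.5415e+5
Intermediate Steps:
l = -16942 (l = -3 + (1/3)*(-50817) = -3 - 16939 = -16942)
1/((-172984/(-61374) - 35928/l) + a) - E = 1/((-172984/(-61374) - 35928/(-16942)) - 371818) - 1*454150 = 1/((-172984*(-1/61374) - 35928*(-1/16942)) - 371818) - 454150 = 1/((86492/30687 + 17964/8471) - 371818) - 454150 = 1/(1283935000/259949577 - 371818) - 454150 = 1/(-96652647885986/259949577) - 454150 = -259949577/96652647885986 - 454150 = -43894800037680491477/96652647885986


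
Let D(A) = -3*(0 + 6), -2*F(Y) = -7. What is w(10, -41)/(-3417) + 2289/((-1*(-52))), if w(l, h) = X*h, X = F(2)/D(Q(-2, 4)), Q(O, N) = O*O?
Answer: 35194943/799578 ≈ 44.017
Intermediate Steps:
F(Y) = 7/2 (F(Y) = -½*(-7) = 7/2)
Q(O, N) = O²
D(A) = -18 (D(A) = -3*6 = -18)
X = -7/36 (X = (7/2)/(-18) = (7/2)*(-1/18) = -7/36 ≈ -0.19444)
w(l, h) = -7*h/36
w(10, -41)/(-3417) + 2289/((-1*(-52))) = -7/36*(-41)/(-3417) + 2289/((-1*(-52))) = (287/36)*(-1/3417) + 2289/52 = -287/123012 + 2289*(1/52) = -287/123012 + 2289/52 = 35194943/799578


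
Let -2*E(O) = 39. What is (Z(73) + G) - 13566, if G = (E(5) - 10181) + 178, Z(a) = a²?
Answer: -36519/2 ≈ -18260.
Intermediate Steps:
E(O) = -39/2 (E(O) = -½*39 = -39/2)
G = -20045/2 (G = (-39/2 - 10181) + 178 = -20401/2 + 178 = -20045/2 ≈ -10023.)
(Z(73) + G) - 13566 = (73² - 20045/2) - 13566 = (5329 - 20045/2) - 13566 = -9387/2 - 13566 = -36519/2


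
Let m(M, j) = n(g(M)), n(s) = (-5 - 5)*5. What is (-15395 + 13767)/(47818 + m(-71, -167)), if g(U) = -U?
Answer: -407/11942 ≈ -0.034081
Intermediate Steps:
n(s) = -50 (n(s) = -10*5 = -50)
m(M, j) = -50
(-15395 + 13767)/(47818 + m(-71, -167)) = (-15395 + 13767)/(47818 - 50) = -1628/47768 = -1628*1/47768 = -407/11942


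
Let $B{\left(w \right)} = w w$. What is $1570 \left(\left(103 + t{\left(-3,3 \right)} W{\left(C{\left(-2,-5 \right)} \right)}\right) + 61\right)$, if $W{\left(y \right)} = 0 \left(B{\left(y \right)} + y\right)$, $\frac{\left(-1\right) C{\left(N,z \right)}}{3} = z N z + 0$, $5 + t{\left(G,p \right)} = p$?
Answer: $257480$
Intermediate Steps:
$t{\left(G,p \right)} = -5 + p$
$B{\left(w \right)} = w^{2}$
$C{\left(N,z \right)} = - 3 N z^{2}$ ($C{\left(N,z \right)} = - 3 \left(z N z + 0\right) = - 3 \left(N z z + 0\right) = - 3 \left(N z^{2} + 0\right) = - 3 N z^{2}$)
$W{\left(y \right)} = 0$ ($W{\left(y \right)} = 0 \left(y^{2} + y\right) = 0 \left(y + y^{2}\right) = 0$)
$1570 \left(\left(103 + t{\left(-3,3 \right)} W{\left(C{\left(-2,-5 \right)} \right)}\right) + 61\right) = 1570 \left(\left(103 + \left(-5 + 3\right) 0\right) + 61\right) = 1570 \left(\left(103 - 0\right) + 61\right) = 1570 \left(\left(103 + 0\right) + 61\right) = 1570 \left(103 + 61\right) = 1570 \cdot 164 = 257480$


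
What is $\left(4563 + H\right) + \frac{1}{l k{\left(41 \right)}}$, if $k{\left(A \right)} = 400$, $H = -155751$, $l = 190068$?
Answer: $- \frac{11494400313599}{76027200} \approx -1.5119 \cdot 10^{5}$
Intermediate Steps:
$\left(4563 + H\right) + \frac{1}{l k{\left(41 \right)}} = \left(4563 - 155751\right) + \frac{1}{190068 \cdot 400} = -151188 + \frac{1}{190068} \cdot \frac{1}{400} = -151188 + \frac{1}{76027200} = - \frac{11494400313599}{76027200}$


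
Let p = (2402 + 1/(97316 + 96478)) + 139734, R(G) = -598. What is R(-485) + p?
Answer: 27429215173/193794 ≈ 1.4154e+5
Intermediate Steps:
p = 27545103985/193794 (p = (2402 + 1/193794) + 139734 = 465493189/193794 + 139734 = 27545103985/193794 ≈ 1.4214e+5)
R(-485) + p = -598 + 27545103985/193794 = 27429215173/193794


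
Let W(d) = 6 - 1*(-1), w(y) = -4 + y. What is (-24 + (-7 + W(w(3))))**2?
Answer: 576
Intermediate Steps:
W(d) = 7 (W(d) = 6 + 1 = 7)
(-24 + (-7 + W(w(3))))**2 = (-24 + (-7 + 7))**2 = (-24 + 0)**2 = (-24)**2 = 576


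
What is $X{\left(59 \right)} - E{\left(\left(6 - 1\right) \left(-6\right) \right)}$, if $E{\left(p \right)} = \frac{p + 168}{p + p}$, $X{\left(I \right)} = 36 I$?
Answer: $\frac{21263}{10} \approx 2126.3$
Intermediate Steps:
$E{\left(p \right)} = \frac{168 + p}{2 p}$
$X{\left(59 \right)} - E{\left(\left(6 - 1\right) \left(-6\right) \right)} = 36 \cdot 59 - \frac{168 + \left(6 - 1\right) \left(-6\right)}{2 \left(6 - 1\right) \left(-6\right)} = 2124 - \frac{168 + 5 \left(-6\right)}{2 \cdot 5 \left(-6\right)} = 2124 - \frac{168 - 30}{2 \left(-30\right)} = 2124 - \frac{1}{2} \left(- \frac{1}{30}\right) 138 = 2124 - - \frac{23}{10} = 2124 + \frac{23}{10} = \frac{21263}{10}$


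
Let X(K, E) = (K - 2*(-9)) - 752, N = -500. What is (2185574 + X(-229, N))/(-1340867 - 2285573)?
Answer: -2184611/3626440 ≈ -0.60241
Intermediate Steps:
X(K, E) = -734 + K (X(K, E) = (K + 18) - 752 = (18 + K) - 752 = -734 + K)
(2185574 + X(-229, N))/(-1340867 - 2285573) = (2185574 + (-734 - 229))/(-1340867 - 2285573) = (2185574 - 963)/(-3626440) = 2184611*(-1/3626440) = -2184611/3626440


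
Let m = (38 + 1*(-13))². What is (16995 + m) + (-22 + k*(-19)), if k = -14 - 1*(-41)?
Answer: 17085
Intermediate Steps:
m = 625 (m = (38 - 13)² = 25² = 625)
k = 27 (k = -14 + 41 = 27)
(16995 + m) + (-22 + k*(-19)) = (16995 + 625) + (-22 + 27*(-19)) = 17620 + (-22 - 513) = 17620 - 535 = 17085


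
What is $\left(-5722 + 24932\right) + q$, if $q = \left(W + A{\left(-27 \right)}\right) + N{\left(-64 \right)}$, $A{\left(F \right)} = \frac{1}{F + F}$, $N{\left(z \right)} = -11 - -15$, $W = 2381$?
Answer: $\frac{1166129}{54} \approx 21595.0$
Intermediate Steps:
$N{\left(z \right)} = 4$ ($N{\left(z \right)} = -11 + 15 = 4$)
$A{\left(F \right)} = \frac{1}{2 F}$
$q = \frac{128789}{54}$ ($q = \left(2381 + \frac{1}{2 \left(-27\right)}\right) + 4 = \left(2381 + \frac{1}{2} \left(- \frac{1}{27}\right)\right) + 4 = \left(2381 - \frac{1}{54}\right) + 4 = \frac{128573}{54} + 4 = \frac{128789}{54} \approx 2385.0$)
$\left(-5722 + 24932\right) + q = \left(-5722 + 24932\right) + \frac{128789}{54} = 19210 + \frac{128789}{54} = \frac{1166129}{54}$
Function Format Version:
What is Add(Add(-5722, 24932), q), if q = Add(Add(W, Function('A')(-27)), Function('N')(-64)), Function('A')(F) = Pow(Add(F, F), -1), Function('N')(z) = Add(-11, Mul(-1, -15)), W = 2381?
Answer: Rational(1166129, 54) ≈ 21595.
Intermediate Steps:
Function('N')(z) = 4 (Function('N')(z) = Add(-11, 15) = 4)
Function('A')(F) = Mul(Rational(1, 2), Pow(F, -1)) (Function('A')(F) = Pow(Mul(2, F), -1) = Mul(Rational(1, 2), Pow(F, -1)))
q = Rational(128789, 54) (q = Add(Add(2381, Mul(Rational(1, 2), Pow(-27, -1))), 4) = Add(Add(2381, Mul(Rational(1, 2), Rational(-1, 27))), 4) = Add(Add(2381, Rational(-1, 54)), 4) = Add(Rational(128573, 54), 4) = Rational(128789, 54) ≈ 2385.0)
Add(Add(-5722, 24932), q) = Add(Add(-5722, 24932), Rational(128789, 54)) = Add(19210, Rational(128789, 54)) = Rational(1166129, 54)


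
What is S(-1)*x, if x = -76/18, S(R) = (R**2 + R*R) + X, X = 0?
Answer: -76/9 ≈ -8.4444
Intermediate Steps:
S(R) = 2*R**2 (S(R) = (R**2 + R*R) + 0 = (R**2 + R**2) + 0 = 2*R**2 + 0 = 2*R**2)
x = -38/9 (x = -76*1/18 = -38/9 ≈ -4.2222)
S(-1)*x = (2*(-1)**2)*(-38/9) = (2*1)*(-38/9) = 2*(-38/9) = -76/9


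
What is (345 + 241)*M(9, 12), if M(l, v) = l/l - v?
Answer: -6446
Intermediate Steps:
M(l, v) = 1 - v
(345 + 241)*M(9, 12) = (345 + 241)*(1 - 1*12) = 586*(1 - 12) = 586*(-11) = -6446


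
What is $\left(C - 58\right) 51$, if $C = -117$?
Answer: $-8925$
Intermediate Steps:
$\left(C - 58\right) 51 = \left(-117 - 58\right) 51 = \left(-175\right) 51 = -8925$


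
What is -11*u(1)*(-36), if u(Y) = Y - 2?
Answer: -396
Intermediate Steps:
u(Y) = -2 + Y
-11*u(1)*(-36) = -11*(-2 + 1)*(-36) = -11*(-1)*(-36) = 11*(-36) = -396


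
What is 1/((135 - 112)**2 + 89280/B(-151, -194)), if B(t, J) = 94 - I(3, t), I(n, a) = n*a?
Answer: 547/378643 ≈ 0.0014446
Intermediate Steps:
I(n, a) = a*n
B(t, J) = 94 - 3*t (B(t, J) = 94 - t*3 = 94 - 3*t)
1/((135 - 112)**2 + 89280/B(-151, -194)) = 1/((135 - 112)**2 + 89280/(94 - 3*(-151))) = 1/(23**2 + 89280/(94 + 453)) = 1/(529 + 89280/547) = 1/(378643/547) = 547/378643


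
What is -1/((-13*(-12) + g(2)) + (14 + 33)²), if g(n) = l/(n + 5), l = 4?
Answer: -7/16559 ≈ -0.00042273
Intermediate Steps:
g(n) = 4/(5 + n) (g(n) = 4/(n + 5) = 4/(5 + n))
-1/((-13*(-12) + g(2)) + (14 + 33)²) = -1/((-13*(-12) + 4/(5 + 2)) + (14 + 33)²) = -1/((156 + 4/7) + 47²) = -1/((156 + 4*(⅐)) + 2209) = -1/((156 + 4/7) + 2209) = -1/(1096/7 + 2209) = -1/16559/7 = -1*7/16559 = -7/16559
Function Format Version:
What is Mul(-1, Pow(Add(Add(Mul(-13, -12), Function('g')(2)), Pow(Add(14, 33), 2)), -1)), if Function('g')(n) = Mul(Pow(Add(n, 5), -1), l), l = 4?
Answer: Rational(-7, 16559) ≈ -0.00042273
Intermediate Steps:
Function('g')(n) = Mul(4, Pow(Add(5, n), -1)) (Function('g')(n) = Mul(Pow(Add(n, 5), -1), 4) = Mul(Pow(Add(5, n), -1), 4) = Mul(4, Pow(Add(5, n), -1)))
Mul(-1, Pow(Add(Add(Mul(-13, -12), Function('g')(2)), Pow(Add(14, 33), 2)), -1)) = Mul(-1, Pow(Add(Add(Mul(-13, -12), Mul(4, Pow(Add(5, 2), -1))), Pow(Add(14, 33), 2)), -1)) = Mul(-1, Pow(Add(Add(156, Mul(4, Pow(7, -1))), Pow(47, 2)), -1)) = Mul(-1, Pow(Add(Add(156, Mul(4, Rational(1, 7))), 2209), -1)) = Mul(-1, Pow(Add(Add(156, Rational(4, 7)), 2209), -1)) = Mul(-1, Pow(Add(Rational(1096, 7), 2209), -1)) = Mul(-1, Pow(Rational(16559, 7), -1)) = Mul(-1, Rational(7, 16559)) = Rational(-7, 16559)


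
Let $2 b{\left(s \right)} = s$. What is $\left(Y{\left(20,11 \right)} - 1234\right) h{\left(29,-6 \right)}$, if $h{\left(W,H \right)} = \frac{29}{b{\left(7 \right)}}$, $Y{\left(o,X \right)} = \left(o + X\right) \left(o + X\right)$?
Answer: $-2262$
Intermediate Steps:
$b{\left(s \right)} = \frac{s}{2}$
$Y{\left(o,X \right)} = \left(X + o\right)^{2}$ ($Y{\left(o,X \right)} = \left(X + o\right) \left(X + o\right) = \left(X + o\right)^{2}$)
$h{\left(W,H \right)} = \frac{58}{7}$ ($h{\left(W,H \right)} = \frac{29}{\frac{1}{2} \cdot 7} = \frac{29}{\frac{7}{2}} = 29 \cdot \frac{2}{7} = \frac{58}{7}$)
$\left(Y{\left(20,11 \right)} - 1234\right) h{\left(29,-6 \right)} = \left(\left(11 + 20\right)^{2} - 1234\right) \frac{58}{7} = \left(31^{2} - 1234\right) \frac{58}{7} = \left(961 - 1234\right) \frac{58}{7} = \left(-273\right) \frac{58}{7} = -2262$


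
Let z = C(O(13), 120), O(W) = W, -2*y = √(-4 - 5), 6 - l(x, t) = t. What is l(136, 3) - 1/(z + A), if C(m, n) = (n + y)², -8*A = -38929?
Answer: 71274251275/23758494721 - 23040*I/23758494721 ≈ 2.9999 - 9.6976e-7*I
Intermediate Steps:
l(x, t) = 6 - t
A = 38929/8 (A = -⅛*(-38929) = 38929/8 ≈ 4866.1)
y = -3*I/2 (y = -√(-4 - 5)/2 = -3*I/2 ≈ -1.5*I)
C(m, n) = (n - 3*I/2)²
z = (240 - 3*I)²/4 (z = (-3*I + 2*120)²/4 = (-3*I + 240)²/4 = (240 - 3*I)²/4 ≈ 14398.0 - 360.0*I)
l(136, 3) - 1/(z + A) = (6 - 1*3) - 1/((57591/4 - 360*I) + 38929/8) = (6 - 3) - 1/(154111/8 - 360*I) = 3 - 64*(154111/8 + 360*I)/23758494721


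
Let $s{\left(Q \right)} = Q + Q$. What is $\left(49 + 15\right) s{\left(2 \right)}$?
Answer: $256$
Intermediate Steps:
$s{\left(Q \right)} = 2 Q$
$\left(49 + 15\right) s{\left(2 \right)} = \left(49 + 15\right) 2 \cdot 2 = 64 \cdot 4 = 256$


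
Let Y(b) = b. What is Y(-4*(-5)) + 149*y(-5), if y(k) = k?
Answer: -725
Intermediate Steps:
Y(-4*(-5)) + 149*y(-5) = -4*(-5) + 149*(-5) = 20 - 745 = -725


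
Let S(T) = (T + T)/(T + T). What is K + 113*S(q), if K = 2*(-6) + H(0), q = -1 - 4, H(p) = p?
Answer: 101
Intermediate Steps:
q = -5
S(T) = 1 (S(T) = (2*T)/((2*T)) = (2*T)*(1/(2*T)) = 1)
K = -12 (K = 2*(-6) + 0 = -12 + 0 = -12)
K + 113*S(q) = -12 + 113*1 = -12 + 113 = 101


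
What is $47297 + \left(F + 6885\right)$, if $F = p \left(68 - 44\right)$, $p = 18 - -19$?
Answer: $55070$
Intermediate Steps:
$p = 37$ ($p = 18 + 19 = 37$)
$F = 888$ ($F = 37 \left(68 - 44\right) = 37 \cdot 24 = 888$)
$47297 + \left(F + 6885\right) = 47297 + \left(888 + 6885\right) = 47297 + 7773 = 55070$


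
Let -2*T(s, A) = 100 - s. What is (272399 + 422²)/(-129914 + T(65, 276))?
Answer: -300322/86621 ≈ -3.4671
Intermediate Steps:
T(s, A) = -50 + s/2 (T(s, A) = -(100 - s)/2 = -50 + s/2)
(272399 + 422²)/(-129914 + T(65, 276)) = (272399 + 422²)/(-129914 + (-50 + (½)*65)) = (272399 + 178084)/(-129914 + (-50 + 65/2)) = 450483/(-129914 - 35/2) = 450483/(-259863/2) = 450483*(-2/259863) = -300322/86621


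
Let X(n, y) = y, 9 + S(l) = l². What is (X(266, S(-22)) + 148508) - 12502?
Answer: 136481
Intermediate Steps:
S(l) = -9 + l²
(X(266, S(-22)) + 148508) - 12502 = ((-9 + (-22)²) + 148508) - 12502 = ((-9 + 484) + 148508) - 12502 = (475 + 148508) - 12502 = 148983 - 12502 = 136481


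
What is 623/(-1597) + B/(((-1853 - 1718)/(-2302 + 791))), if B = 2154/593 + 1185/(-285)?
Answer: -39353836418/64254427829 ≈ -0.61247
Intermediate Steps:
B = -5921/11267 (B = 2154*(1/593) + 1185*(-1/285) = 2154/593 - 79/19 = -5921/11267 ≈ -0.52552)
623/(-1597) + B/(((-1853 - 1718)/(-2302 + 791))) = 623/(-1597) - 5921*(-2302 + 791)/(-1853 - 1718)/11267 = 623*(-1/1597) - 5921/(11267*((-3571/(-1511)))) = -623/1597 - 5921/(11267*((-3571*(-1/1511)))) = -623/1597 - 5921/(11267*3571/1511) = -623/1597 - 5921/11267*1511/3571 = -623/1597 - 8946631/40234457 = -39353836418/64254427829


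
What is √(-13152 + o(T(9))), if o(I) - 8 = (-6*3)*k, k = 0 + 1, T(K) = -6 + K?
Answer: I*√13162 ≈ 114.73*I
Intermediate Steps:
k = 1
o(I) = -10 (o(I) = 8 - 6*3*1 = 8 - 18*1 = 8 - 18 = -10)
√(-13152 + o(T(9))) = √(-13152 - 10) = √(-13162) = I*√13162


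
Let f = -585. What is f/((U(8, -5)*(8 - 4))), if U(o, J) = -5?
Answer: 117/4 ≈ 29.250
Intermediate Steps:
f/((U(8, -5)*(8 - 4))) = -585*(-1/(5*(8 - 4))) = -585/((-5*4)) = -585/(-20) = -585*(-1/20) = 117/4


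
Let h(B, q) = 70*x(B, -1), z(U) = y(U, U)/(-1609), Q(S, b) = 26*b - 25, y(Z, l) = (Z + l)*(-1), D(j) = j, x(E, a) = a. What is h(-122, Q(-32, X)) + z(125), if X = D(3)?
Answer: -112380/1609 ≈ -69.845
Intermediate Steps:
X = 3
y(Z, l) = -Z - l
Q(S, b) = -25 + 26*b
z(U) = 2*U/1609 (z(U) = (-U - U)/(-1609) = -2*U*(-1/1609) = 2*U/1609)
h(B, q) = -70 (h(B, q) = 70*(-1) = -70)
h(-122, Q(-32, X)) + z(125) = -70 + (2/1609)*125 = -70 + 250/1609 = -112380/1609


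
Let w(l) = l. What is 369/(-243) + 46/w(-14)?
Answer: -908/189 ≈ -4.8042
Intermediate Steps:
369/(-243) + 46/w(-14) = 369/(-243) + 46/(-14) = 369*(-1/243) + 46*(-1/14) = -41/27 - 23/7 = -908/189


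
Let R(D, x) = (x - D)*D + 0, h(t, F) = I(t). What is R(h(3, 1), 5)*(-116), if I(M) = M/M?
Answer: -464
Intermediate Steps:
I(M) = 1
h(t, F) = 1
R(D, x) = D*(x - D) (R(D, x) = D*(x - D) + 0 = D*(x - D))
R(h(3, 1), 5)*(-116) = (1*(5 - 1*1))*(-116) = (1*(5 - 1))*(-116) = (1*4)*(-116) = 4*(-116) = -464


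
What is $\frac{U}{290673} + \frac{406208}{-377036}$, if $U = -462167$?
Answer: $- \frac{6643802159}{2490776937} \approx -2.6674$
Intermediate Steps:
$\frac{U}{290673} + \frac{406208}{-377036} = - \frac{462167}{290673} + \frac{406208}{-377036} = \left(-462167\right) \frac{1}{290673} + 406208 \left(- \frac{1}{377036}\right) = - \frac{462167}{290673} - \frac{9232}{8569} = - \frac{6643802159}{2490776937}$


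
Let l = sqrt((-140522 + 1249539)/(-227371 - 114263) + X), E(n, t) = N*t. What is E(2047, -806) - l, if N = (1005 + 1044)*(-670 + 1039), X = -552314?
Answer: -609401286 - I*sqrt(64463039063671962)/341634 ≈ -6.094e+8 - 743.18*I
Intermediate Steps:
N = 756081 (N = 2049*369 = 756081)
E(n, t) = 756081*t
l = I*sqrt(64463039063671962)/341634 (l = sqrt((-140522 + 1249539)/(-227371 - 114263) - 552314) = sqrt(1109017/(-341634) - 552314) = sqrt(1109017*(-1/341634) - 552314) = sqrt(-1109017/341634 - 552314) = sqrt(-188690350093/341634) = I*sqrt(64463039063671962)/341634 ≈ 743.18*I)
E(2047, -806) - l = 756081*(-806) - I*sqrt(64463039063671962)/341634 = -609401286 - I*sqrt(64463039063671962)/341634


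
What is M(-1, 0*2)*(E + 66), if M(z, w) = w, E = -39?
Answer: 0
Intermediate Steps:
M(-1, 0*2)*(E + 66) = (0*2)*(-39 + 66) = 0*27 = 0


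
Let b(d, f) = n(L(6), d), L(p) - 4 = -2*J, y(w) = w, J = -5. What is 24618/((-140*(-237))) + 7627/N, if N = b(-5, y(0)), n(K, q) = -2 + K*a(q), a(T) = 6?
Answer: 10628439/113365 ≈ 93.754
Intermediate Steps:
L(p) = 14 (L(p) = 4 - 2*(-5) = 4 + 10 = 14)
n(K, q) = -2 + 6*K (n(K, q) = -2 + K*6 = -2 + 6*K)
b(d, f) = 82 (b(d, f) = -2 + 6*14 = -2 + 84 = 82)
N = 82
24618/((-140*(-237))) + 7627/N = 24618/((-140*(-237))) + 7627/82 = 24618/33180 + 7627*(1/82) = 24618*(1/33180) + 7627/82 = 4103/5530 + 7627/82 = 10628439/113365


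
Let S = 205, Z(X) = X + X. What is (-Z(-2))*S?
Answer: 820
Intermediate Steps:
Z(X) = 2*X
(-Z(-2))*S = -2*(-2)*205 = -1*(-4)*205 = 4*205 = 820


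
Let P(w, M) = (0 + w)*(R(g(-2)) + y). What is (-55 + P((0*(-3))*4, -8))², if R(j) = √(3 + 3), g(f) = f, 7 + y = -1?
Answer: 3025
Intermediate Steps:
y = -8 (y = -7 - 1 = -8)
R(j) = √6
P(w, M) = w*(-8 + √6) (P(w, M) = (0 + w)*(√6 - 8) = w*(-8 + √6))
(-55 + P((0*(-3))*4, -8))² = (-55 + ((0*(-3))*4)*(-8 + √6))² = (-55 + (0*4)*(-8 + √6))² = (-55 + 0*(-8 + √6))² = (-55 + 0)² = (-55)² = 3025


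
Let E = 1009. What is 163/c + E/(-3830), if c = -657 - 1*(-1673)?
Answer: -200427/1945640 ≈ -0.10301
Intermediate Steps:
c = 1016 (c = -657 + 1673 = 1016)
163/c + E/(-3830) = 163/1016 + 1009/(-3830) = 163*(1/1016) + 1009*(-1/3830) = 163/1016 - 1009/3830 = -200427/1945640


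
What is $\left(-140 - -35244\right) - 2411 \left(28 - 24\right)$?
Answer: $25460$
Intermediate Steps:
$\left(-140 - -35244\right) - 2411 \left(28 - 24\right) = \left(-140 + 35244\right) - 2411 \left(28 - 24\right) = 35104 - 2411 \cdot 4 = 35104 - 9644 = 25460$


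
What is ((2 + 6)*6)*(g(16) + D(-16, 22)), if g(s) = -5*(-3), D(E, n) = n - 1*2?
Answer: 1680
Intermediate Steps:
D(E, n) = -2 + n (D(E, n) = n - 2 = -2 + n)
g(s) = 15
((2 + 6)*6)*(g(16) + D(-16, 22)) = ((2 + 6)*6)*(15 + (-2 + 22)) = (8*6)*(15 + 20) = 48*35 = 1680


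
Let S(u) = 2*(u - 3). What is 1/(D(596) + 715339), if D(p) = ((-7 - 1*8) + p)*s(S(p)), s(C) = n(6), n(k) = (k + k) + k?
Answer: 1/725797 ≈ 1.3778e-6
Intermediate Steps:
S(u) = -6 + 2*u (S(u) = 2*(-3 + u) = -6 + 2*u)
n(k) = 3*k (n(k) = 2*k + k = 3*k)
s(C) = 18 (s(C) = 3*6 = 18)
D(p) = -270 + 18*p (D(p) = ((-7 - 1*8) + p)*18 = ((-7 - 8) + p)*18 = (-15 + p)*18 = -270 + 18*p)
1/(D(596) + 715339) = 1/((-270 + 18*596) + 715339) = 1/((-270 + 10728) + 715339) = 1/(10458 + 715339) = 1/725797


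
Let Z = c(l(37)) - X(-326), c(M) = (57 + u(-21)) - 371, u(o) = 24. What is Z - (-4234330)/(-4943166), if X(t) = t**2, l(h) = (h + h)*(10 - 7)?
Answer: -263388831143/2471583 ≈ -1.0657e+5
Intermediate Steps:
l(h) = 6*h (l(h) = (2*h)*3 = 6*h)
c(M) = -290 (c(M) = (57 + 24) - 371 = 81 - 371 = -290)
Z = -106566 (Z = -290 - 1*(-326)**2 = -290 - 1*106276 = -290 - 106276 = -106566)
Z - (-4234330)/(-4943166) = -106566 - (-4234330)/(-4943166) = -106566 - (-4234330)*(-1)/4943166 = -106566 - 1*2117165/2471583 = -106566 - 2117165/2471583 = -263388831143/2471583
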